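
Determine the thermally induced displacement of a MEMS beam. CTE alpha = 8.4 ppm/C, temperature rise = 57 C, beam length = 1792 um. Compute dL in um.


Step 1: Convert CTE: alpha = 8.4 ppm/C = 8.4e-6 /C
Step 2: dL = 8.4e-6 * 57 * 1792
dL = 0.858 um


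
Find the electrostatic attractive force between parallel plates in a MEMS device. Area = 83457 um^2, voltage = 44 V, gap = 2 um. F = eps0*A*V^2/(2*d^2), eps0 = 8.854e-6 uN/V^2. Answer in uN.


Step 1: Identify parameters.
eps0 = 8.854e-6 uN/V^2, A = 83457 um^2, V = 44 V, d = 2 um
Step 2: Compute V^2 = 44^2 = 1936
Step 3: Compute d^2 = 2^2 = 4
Step 4: F = 0.5 * 8.854e-6 * 83457 * 1936 / 4
F = 178.821 uN


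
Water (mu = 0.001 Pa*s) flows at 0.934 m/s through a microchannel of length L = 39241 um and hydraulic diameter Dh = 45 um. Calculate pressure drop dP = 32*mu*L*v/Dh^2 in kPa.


Step 1: Convert to SI: L = 39241e-6 m, Dh = 45e-6 m
Step 2: dP = 32 * 0.001 * 39241e-6 * 0.934 / (45e-6)^2
Step 3: dP = 579177.78 Pa
Step 4: Convert to kPa: dP = 579.18 kPa


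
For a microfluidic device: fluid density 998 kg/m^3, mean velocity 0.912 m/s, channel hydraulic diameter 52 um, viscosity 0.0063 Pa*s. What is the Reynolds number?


Step 1: Convert Dh to meters: Dh = 52e-6 m
Step 2: Re = rho * v * Dh / mu
Re = 998 * 0.912 * 52e-6 / 0.0063
Re = 7.513


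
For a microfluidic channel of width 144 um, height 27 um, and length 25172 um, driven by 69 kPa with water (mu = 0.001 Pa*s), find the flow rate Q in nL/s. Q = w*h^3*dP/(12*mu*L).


Step 1: Convert all dimensions to SI (meters).
w = 144e-6 m, h = 27e-6 m, L = 25172e-6 m, dP = 69e3 Pa
Step 2: Q = w * h^3 * dP / (12 * mu * L)
Q = 144e-6 * (27e-6)^3 * 69e3 / (12 * 0.001 * 25172e-6) = 6.4744653e-10 m^3/s
Step 3: Convert Q from m^3/s to nL/s (1 m^3 = 1e12 nL, so multiply by 1e12).
Q = 647.447 nL/s


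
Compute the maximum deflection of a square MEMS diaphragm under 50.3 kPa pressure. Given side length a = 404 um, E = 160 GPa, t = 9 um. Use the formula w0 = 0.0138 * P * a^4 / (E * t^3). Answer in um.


Step 1: Convert pressure to compatible units (E is in GPa, so P in GPa).
P = 50.3 kPa = 50.3e-6 GPa
Step 2: Compute numerator: 0.0138 * P * a^4.
a^4 = 404^4 = 26639462656
numerator = 0.0138 * 50.3e-6 * 26639462656 = 1.84915e+04
Step 3: Compute denominator: E * t^3 = 160 * 9^3 = 116640
Step 4: w0 = numerator / denominator = 1.84915e+04 / 116640 = 0.1585 um


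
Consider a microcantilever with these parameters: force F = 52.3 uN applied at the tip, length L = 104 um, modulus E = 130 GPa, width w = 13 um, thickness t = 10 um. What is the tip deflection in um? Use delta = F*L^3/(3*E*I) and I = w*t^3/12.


Step 1: Calculate the second moment of area.
I = w * t^3 / 12 = 13 * 10^3 / 12 = 1083.3333 um^4
Step 2: Convert E to consistent units (1 GPa = 1000 uN/um^2).
E = 130 GPa = 130000 uN/um^2
Step 3: Calculate tip deflection.
delta = F * L^3 / (3 * E * I)
delta = 52.3 * 104^3 / (3 * 130000 * 1083.3333)
delta = 0.1392 um


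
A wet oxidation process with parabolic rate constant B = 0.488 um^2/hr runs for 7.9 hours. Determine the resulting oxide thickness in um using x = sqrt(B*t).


Step 1: Compute B*t = 0.488 * 7.9 = 3.8552
Step 2: x = sqrt(3.8552)
x = 1.963 um


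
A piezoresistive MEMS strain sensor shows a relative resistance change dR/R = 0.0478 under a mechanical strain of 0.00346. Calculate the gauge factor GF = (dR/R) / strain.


Step 1: Identify values.
dR/R = 0.0478, strain = 0.00346
Step 2: GF = (dR/R) / strain = 0.0478 / 0.00346
GF = 13.8


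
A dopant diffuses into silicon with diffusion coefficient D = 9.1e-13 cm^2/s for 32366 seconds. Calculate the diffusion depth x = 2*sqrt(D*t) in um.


Step 1: Compute D*t = 9.1e-13 * 32366 = 2.945306e-08 cm^2
Step 2: sqrt(D*t) = 1.71619e-04 cm
Step 3: x = 2 * 1.71619e-04 cm = 3.43238e-04 cm
Step 4: Convert to um (1 cm = 1e4 um): x = 3.432 um


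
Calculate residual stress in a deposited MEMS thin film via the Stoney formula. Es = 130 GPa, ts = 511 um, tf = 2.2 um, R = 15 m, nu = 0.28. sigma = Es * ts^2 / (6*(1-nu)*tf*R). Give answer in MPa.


Step 1: Compute numerator: Es * ts^2 = 130 * 511^2 = 33945730 (GPa*um^2)
Step 2: Compute denominator (R in um): 6*(1-nu)*tf*R = 6*0.72*2.2*15e6 = 142560000.0 (um^2)
Step 3: sigma (GPa) = 33945730 / 142560000.0 = 2.38115e-01 GPa
Step 4: Convert to MPa (x1000): sigma = 238.1 MPa


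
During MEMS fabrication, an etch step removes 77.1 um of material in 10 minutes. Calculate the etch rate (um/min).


Step 1: Etch rate = depth / time
Step 2: rate = 77.1 / 10
rate = 7.71 um/min


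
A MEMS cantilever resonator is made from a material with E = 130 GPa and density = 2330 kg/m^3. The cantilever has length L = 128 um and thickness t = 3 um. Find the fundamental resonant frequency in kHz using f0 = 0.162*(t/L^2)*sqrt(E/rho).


Step 1: Convert units to SI.
t_SI = 3e-6 m, L_SI = 128e-6 m
Step 2: Calculate sqrt(E/rho).
sqrt(130e9 / 2330) = 7469.54 m/s
Step 3: Compute f0.
f0 = 0.162 * 3e-6 / (128e-6)^2 * 7469.54 = 221569.6 Hz = 221.57 kHz


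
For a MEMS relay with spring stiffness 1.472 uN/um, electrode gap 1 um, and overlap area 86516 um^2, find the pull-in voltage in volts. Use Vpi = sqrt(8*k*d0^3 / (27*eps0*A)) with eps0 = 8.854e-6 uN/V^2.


Step 1: Compute numerator: 8 * k * d0^3 = 8 * 1.472 * 1^3 = 11.776
Step 2: Compute denominator: 27 * eps0 * A = 27 * 8.854e-6 * 86516 = 20.682342
Step 3: Vpi = sqrt(11.776 / 20.682342)
Vpi = 0.75 V


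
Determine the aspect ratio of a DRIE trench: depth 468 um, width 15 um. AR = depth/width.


Step 1: AR = depth / width
Step 2: AR = 468 / 15
AR = 31.2


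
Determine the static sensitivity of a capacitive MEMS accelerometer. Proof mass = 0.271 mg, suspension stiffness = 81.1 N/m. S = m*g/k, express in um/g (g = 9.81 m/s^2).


Step 1: Convert mass: m = 0.271 mg = 2.71e-07 kg
Step 2: S = m * g / k = 2.71e-07 * 9.81 / 81.1
Step 3: S = 3.28e-08 m/g
Step 4: Convert to um/g: S = 0.033 um/g


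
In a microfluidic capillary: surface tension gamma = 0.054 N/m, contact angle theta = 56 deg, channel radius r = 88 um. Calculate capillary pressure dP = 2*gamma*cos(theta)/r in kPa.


Step 1: cos(56 deg) = 0.5592
Step 2: Convert r to m: r = 88e-6 m
Step 3: dP = 2 * 0.054 * 0.5592 / 88e-6 = 686.3 Pa
Step 4: Convert Pa to kPa (divide by 1000).
dP = 0.69 kPa


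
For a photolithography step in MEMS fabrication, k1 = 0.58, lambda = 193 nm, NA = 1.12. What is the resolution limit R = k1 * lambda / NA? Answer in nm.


Step 1: Identify values: k1 = 0.58, lambda = 193 nm, NA = 1.12
Step 2: R = k1 * lambda / NA
R = 0.58 * 193 / 1.12
R = 99.9 nm


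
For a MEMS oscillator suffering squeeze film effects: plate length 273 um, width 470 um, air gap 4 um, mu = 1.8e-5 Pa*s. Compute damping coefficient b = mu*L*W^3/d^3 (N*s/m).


Step 1: Convert to SI.
L = 273e-6 m, W = 470e-6 m, d = 4e-6 m
Step 2: W^3 = (470e-6)^3 = 1.04e-10 m^3
Step 3: d^3 = (4e-6)^3 = 6.40e-17 m^3
Step 4: b = 1.8e-5 * 273e-6 * 1.04e-10 / 6.40e-17
b = 7.97e-03 N*s/m


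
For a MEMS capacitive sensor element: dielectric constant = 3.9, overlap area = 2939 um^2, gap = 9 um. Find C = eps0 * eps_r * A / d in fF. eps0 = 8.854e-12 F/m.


Step 1: Convert area to m^2: A = 2939e-12 m^2
Step 2: Convert gap to m: d = 9e-6 m
Step 3: C = eps0 * eps_r * A / d
C = 8.854e-12 * 3.9 * 2939e-12 / 9e-6
Step 4: Convert to fF (multiply by 1e15).
C = 11.28 fF


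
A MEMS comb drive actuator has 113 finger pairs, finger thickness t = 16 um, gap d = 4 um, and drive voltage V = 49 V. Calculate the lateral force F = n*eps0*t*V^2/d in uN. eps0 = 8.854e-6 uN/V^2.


Step 1: Parameters: n=113, eps0=8.854e-6 uN/V^2, t=16 um, V=49 V, d=4 um
Step 2: V^2 = 2401
Step 3: F = 113 * 8.854e-6 * 16 * 2401 / 4
F = 9.609 uN


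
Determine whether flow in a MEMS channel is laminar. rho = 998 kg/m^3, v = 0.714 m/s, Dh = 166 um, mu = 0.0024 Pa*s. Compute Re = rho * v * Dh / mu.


Step 1: Convert Dh to meters: Dh = 166e-6 m
Step 2: Re = rho * v * Dh / mu
Re = 998 * 0.714 * 166e-6 / 0.0024
Re = 49.286
Since Re = 49.286 is below ~2300, the flow is laminar.


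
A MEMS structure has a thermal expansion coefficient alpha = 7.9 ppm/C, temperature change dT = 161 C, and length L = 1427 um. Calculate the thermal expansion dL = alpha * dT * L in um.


Step 1: Convert CTE: alpha = 7.9 ppm/C = 7.9e-6 /C
Step 2: dL = 7.9e-6 * 161 * 1427
dL = 1.815 um


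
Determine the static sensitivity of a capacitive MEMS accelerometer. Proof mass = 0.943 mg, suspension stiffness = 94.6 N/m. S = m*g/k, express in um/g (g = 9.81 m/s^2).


Step 1: Convert mass: m = 0.943 mg = 9.43e-07 kg
Step 2: S = m * g / k = 9.43e-07 * 9.81 / 94.6
Step 3: S = 9.78e-08 m/g
Step 4: Convert to um/g: S = 0.098 um/g


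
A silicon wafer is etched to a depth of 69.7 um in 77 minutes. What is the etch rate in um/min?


Step 1: Etch rate = depth / time
Step 2: rate = 69.7 / 77
rate = 0.905 um/min


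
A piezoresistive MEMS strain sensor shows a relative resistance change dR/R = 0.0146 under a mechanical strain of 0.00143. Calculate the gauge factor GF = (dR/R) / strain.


Step 1: Identify values.
dR/R = 0.0146, strain = 0.00143
Step 2: GF = (dR/R) / strain = 0.0146 / 0.00143
GF = 10.2


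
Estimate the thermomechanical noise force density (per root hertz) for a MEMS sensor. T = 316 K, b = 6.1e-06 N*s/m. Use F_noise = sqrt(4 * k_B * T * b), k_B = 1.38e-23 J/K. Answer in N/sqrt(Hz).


Step 1: Compute 4 * k_B * T * b
= 4 * 1.38e-23 * 316 * 6.1e-06
= 1.0640e-25 N^2/Hz
Step 2: F_noise = sqrt(1.0640e-25)
F_noise = 3.26e-13 N/sqrt(Hz)


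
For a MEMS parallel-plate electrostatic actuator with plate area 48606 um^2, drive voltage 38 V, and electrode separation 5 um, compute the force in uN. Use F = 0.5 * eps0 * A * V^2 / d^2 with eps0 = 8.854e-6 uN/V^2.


Step 1: Identify parameters.
eps0 = 8.854e-6 uN/V^2, A = 48606 um^2, V = 38 V, d = 5 um
Step 2: Compute V^2 = 38^2 = 1444
Step 3: Compute d^2 = 5^2 = 25
Step 4: F = 0.5 * 8.854e-6 * 48606 * 1444 / 25
F = 12.429 uN


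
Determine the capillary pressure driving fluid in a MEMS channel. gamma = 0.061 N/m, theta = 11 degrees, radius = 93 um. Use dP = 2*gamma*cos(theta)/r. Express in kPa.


Step 1: cos(11 deg) = 0.9816
Step 2: Convert r to m: r = 93e-6 m
Step 3: dP = 2 * 0.061 * 0.9816 / 93e-6 = 1287.7 Pa
Step 4: Convert Pa to kPa (divide by 1000).
dP = 1.29 kPa


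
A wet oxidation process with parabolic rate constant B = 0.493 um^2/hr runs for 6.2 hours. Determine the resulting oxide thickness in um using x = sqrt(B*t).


Step 1: Compute B*t = 0.493 * 6.2 = 3.0566
Step 2: x = sqrt(3.0566)
x = 1.748 um


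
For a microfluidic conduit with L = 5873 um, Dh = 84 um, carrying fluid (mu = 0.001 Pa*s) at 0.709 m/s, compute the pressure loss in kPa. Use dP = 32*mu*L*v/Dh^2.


Step 1: Convert to SI: L = 5873e-6 m, Dh = 84e-6 m
Step 2: dP = 32 * 0.001 * 5873e-6 * 0.709 / (84e-6)^2
Step 3: dP = 18884.16 Pa
Step 4: Convert to kPa: dP = 18.88 kPa


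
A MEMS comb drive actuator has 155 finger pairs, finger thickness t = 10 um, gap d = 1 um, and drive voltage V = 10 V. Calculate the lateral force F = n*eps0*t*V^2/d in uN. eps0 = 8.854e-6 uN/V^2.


Step 1: Parameters: n=155, eps0=8.854e-6 uN/V^2, t=10 um, V=10 V, d=1 um
Step 2: V^2 = 100
Step 3: F = 155 * 8.854e-6 * 10 * 100 / 1
F = 1.372 uN


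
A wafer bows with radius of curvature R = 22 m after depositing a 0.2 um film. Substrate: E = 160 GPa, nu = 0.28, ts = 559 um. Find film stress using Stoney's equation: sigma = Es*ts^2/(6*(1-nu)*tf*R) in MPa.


Step 1: Compute numerator: Es * ts^2 = 160 * 559^2 = 49996960 (GPa*um^2)
Step 2: Compute denominator (R in um): 6*(1-nu)*tf*R = 6*0.72*0.2*22e6 = 19008000.0 (um^2)
Step 3: sigma (GPa) = 49996960 / 19008000.0 = 2.630311e+00 GPa
Step 4: Convert to MPa (x1000): sigma = 2630.3 MPa


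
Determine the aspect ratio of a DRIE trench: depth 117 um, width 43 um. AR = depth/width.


Step 1: AR = depth / width
Step 2: AR = 117 / 43
AR = 2.7


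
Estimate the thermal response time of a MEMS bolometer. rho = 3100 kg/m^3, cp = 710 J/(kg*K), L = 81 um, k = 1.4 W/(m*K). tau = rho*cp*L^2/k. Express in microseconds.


Step 1: Convert L to m: L = 81e-6 m
Step 2: L^2 = (81e-6)^2 = 6.561e-09 m^2
Step 3: tau = 3100 * 710 * 6.561e-09 / 1.4 = 1.031482929e-02 s
Step 4: Convert to microseconds (multiply by 1e6).
tau = 10314.829 us


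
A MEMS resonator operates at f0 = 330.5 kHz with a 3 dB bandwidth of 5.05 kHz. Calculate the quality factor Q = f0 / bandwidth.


Step 1: Q = f0 / bandwidth
Step 2: Q = 330.5 / 5.05
Q = 65.4


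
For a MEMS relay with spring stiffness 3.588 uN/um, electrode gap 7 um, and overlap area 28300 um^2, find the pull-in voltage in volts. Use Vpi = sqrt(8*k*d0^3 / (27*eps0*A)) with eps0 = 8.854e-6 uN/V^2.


Step 1: Compute numerator: 8 * k * d0^3 = 8 * 3.588 * 7^3 = 9845.472
Step 2: Compute denominator: 27 * eps0 * A = 27 * 8.854e-6 * 28300 = 6.765341
Step 3: Vpi = sqrt(9845.472 / 6.765341)
Vpi = 38.15 V


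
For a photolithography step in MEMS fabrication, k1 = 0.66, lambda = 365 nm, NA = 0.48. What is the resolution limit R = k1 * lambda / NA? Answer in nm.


Step 1: Identify values: k1 = 0.66, lambda = 365 nm, NA = 0.48
Step 2: R = k1 * lambda / NA
R = 0.66 * 365 / 0.48
R = 501.9 nm


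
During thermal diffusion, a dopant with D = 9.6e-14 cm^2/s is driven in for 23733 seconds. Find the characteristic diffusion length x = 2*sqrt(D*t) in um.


Step 1: Compute D*t = 9.6e-14 * 23733 = 2.278368e-09 cm^2
Step 2: sqrt(D*t) = 4.7732e-05 cm
Step 3: x = 2 * 4.7732e-05 cm = 9.5464e-05 cm
Step 4: Convert to um (1 cm = 1e4 um): x = 0.955 um


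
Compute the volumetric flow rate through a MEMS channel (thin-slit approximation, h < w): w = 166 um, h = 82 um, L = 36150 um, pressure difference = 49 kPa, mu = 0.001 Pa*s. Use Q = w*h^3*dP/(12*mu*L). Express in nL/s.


Step 1: Convert all dimensions to SI (meters).
w = 166e-6 m, h = 82e-6 m, L = 36150e-6 m, dP = 49e3 Pa
Step 2: Q = w * h^3 * dP / (12 * mu * L)
Q = 166e-6 * (82e-6)^3 * 49e3 / (12 * 0.001 * 36150e-6) = 1.033846775e-08 m^3/s
Step 3: Convert Q from m^3/s to nL/s (1 m^3 = 1e12 nL, so multiply by 1e12).
Q = 10338.468 nL/s


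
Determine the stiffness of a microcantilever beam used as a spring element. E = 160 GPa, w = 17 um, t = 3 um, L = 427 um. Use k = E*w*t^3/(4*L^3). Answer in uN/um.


Step 1: Convert E to consistent units (1 GPa = 1000 uN/um^2).
E = 160 GPa = 160000 uN/um^2
Step 2: Compute t^3 = 3^3 = 27
Step 3: Compute L^3 = 427^3 = 77854483
Step 4: k = 160000 * 17 * 27 / (4 * 77854483)
k = 0.2358 uN/um


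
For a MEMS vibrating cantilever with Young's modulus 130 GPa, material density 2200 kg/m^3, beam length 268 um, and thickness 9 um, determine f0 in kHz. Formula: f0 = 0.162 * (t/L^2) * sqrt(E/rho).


Step 1: Convert units to SI.
t_SI = 9e-6 m, L_SI = 268e-6 m
Step 2: Calculate sqrt(E/rho).
sqrt(130e9 / 2200) = 7687.06 m/s
Step 3: Compute f0.
f0 = 0.162 * 9e-6 / (268e-6)^2 * 7687.06 = 156044.4 Hz = 156.04 kHz


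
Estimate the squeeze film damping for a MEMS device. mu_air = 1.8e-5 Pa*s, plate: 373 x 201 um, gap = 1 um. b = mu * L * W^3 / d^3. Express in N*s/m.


Step 1: Convert to SI.
L = 373e-6 m, W = 201e-6 m, d = 1e-6 m
Step 2: W^3 = (201e-6)^3 = 8.12e-12 m^3
Step 3: d^3 = (1e-6)^3 = 1.00e-18 m^3
Step 4: b = 1.8e-5 * 373e-6 * 8.12e-12 / 1.00e-18
b = 5.45e-02 N*s/m


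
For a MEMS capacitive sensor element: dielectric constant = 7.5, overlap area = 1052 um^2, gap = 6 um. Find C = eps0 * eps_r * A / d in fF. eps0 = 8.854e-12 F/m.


Step 1: Convert area to m^2: A = 1052e-12 m^2
Step 2: Convert gap to m: d = 6e-6 m
Step 3: C = eps0 * eps_r * A / d
C = 8.854e-12 * 7.5 * 1052e-12 / 6e-6
Step 4: Convert to fF (multiply by 1e15).
C = 11.64 fF


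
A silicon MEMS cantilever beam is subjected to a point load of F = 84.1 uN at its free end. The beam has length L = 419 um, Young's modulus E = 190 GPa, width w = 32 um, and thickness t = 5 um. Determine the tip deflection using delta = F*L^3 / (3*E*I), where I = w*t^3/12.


Step 1: Calculate the second moment of area.
I = w * t^3 / 12 = 32 * 5^3 / 12 = 333.3333 um^4
Step 2: Convert E to consistent units (1 GPa = 1000 uN/um^2).
E = 190 GPa = 190000 uN/um^2
Step 3: Calculate tip deflection.
delta = F * L^3 / (3 * E * I)
delta = 84.1 * 419^3 / (3 * 190000 * 333.3333)
delta = 32.56 um


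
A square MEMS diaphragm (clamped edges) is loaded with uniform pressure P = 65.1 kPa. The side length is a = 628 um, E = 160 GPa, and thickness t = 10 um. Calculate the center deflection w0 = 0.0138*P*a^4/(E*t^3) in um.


Step 1: Convert pressure to compatible units (E is in GPa, so P in GPa).
P = 65.1 kPa = 65.1e-6 GPa
Step 2: Compute numerator: 0.0138 * P * a^4.
a^4 = 628^4 = 155538739456
numerator = 0.0138 * 65.1e-6 * 155538739456 = 1.39733e+05
Step 3: Compute denominator: E * t^3 = 160 * 10^3 = 160000
Step 4: w0 = numerator / denominator = 1.39733e+05 / 160000 = 0.8733 um


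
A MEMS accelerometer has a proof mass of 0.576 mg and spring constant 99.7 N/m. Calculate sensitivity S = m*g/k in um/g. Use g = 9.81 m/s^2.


Step 1: Convert mass: m = 0.576 mg = 5.76e-07 kg
Step 2: S = m * g / k = 5.76e-07 * 9.81 / 99.7
Step 3: S = 5.67e-08 m/g
Step 4: Convert to um/g: S = 0.057 um/g


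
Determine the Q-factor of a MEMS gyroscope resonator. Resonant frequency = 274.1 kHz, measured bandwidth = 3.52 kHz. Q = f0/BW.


Step 1: Q = f0 / bandwidth
Step 2: Q = 274.1 / 3.52
Q = 77.9


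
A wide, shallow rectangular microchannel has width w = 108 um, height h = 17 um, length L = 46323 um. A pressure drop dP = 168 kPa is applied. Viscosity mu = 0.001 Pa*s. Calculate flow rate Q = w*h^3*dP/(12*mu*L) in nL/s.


Step 1: Convert all dimensions to SI (meters).
w = 108e-6 m, h = 17e-6 m, L = 46323e-6 m, dP = 168e3 Pa
Step 2: Q = w * h^3 * dP / (12 * mu * L)
Q = 108e-6 * (17e-6)^3 * 168e3 / (12 * 0.001 * 46323e-6) = 1.6036215e-10 m^3/s
Step 3: Convert Q from m^3/s to nL/s (1 m^3 = 1e12 nL, so multiply by 1e12).
Q = 160.362 nL/s


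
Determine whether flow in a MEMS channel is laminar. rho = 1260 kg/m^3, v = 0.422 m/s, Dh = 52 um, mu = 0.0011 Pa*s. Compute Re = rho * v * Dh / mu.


Step 1: Convert Dh to meters: Dh = 52e-6 m
Step 2: Re = rho * v * Dh / mu
Re = 1260 * 0.422 * 52e-6 / 0.0011
Re = 25.136
Since Re = 25.136 is below ~2300, the flow is laminar.


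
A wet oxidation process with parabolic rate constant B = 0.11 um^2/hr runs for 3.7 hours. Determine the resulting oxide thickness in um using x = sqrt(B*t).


Step 1: Compute B*t = 0.11 * 3.7 = 0.407
Step 2: x = sqrt(0.407)
x = 0.638 um


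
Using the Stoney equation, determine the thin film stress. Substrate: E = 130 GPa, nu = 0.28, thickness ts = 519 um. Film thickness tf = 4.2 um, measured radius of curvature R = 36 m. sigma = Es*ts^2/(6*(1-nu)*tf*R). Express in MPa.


Step 1: Compute numerator: Es * ts^2 = 130 * 519^2 = 35016930 (GPa*um^2)
Step 2: Compute denominator (R in um): 6*(1-nu)*tf*R = 6*0.72*4.2*36e6 = 653184000.0 (um^2)
Step 3: sigma (GPa) = 35016930 / 653184000.0 = 5.361e-02 GPa
Step 4: Convert to MPa (x1000): sigma = 53.6 MPa


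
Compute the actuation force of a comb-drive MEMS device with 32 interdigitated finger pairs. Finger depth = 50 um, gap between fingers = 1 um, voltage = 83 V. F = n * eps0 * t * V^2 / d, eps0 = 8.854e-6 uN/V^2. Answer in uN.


Step 1: Parameters: n=32, eps0=8.854e-6 uN/V^2, t=50 um, V=83 V, d=1 um
Step 2: V^2 = 6889
Step 3: F = 32 * 8.854e-6 * 50 * 6889 / 1
F = 97.592 uN


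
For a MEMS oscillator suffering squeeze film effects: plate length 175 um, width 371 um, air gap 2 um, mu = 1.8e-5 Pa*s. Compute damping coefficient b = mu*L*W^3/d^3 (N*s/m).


Step 1: Convert to SI.
L = 175e-6 m, W = 371e-6 m, d = 2e-6 m
Step 2: W^3 = (371e-6)^3 = 5.11e-11 m^3
Step 3: d^3 = (2e-6)^3 = 8.00e-18 m^3
Step 4: b = 1.8e-5 * 175e-6 * 5.11e-11 / 8.00e-18
b = 2.01e-02 N*s/m


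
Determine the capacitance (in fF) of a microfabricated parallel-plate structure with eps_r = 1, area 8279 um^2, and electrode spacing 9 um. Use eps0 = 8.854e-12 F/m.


Step 1: Convert area to m^2: A = 8279e-12 m^2
Step 2: Convert gap to m: d = 9e-6 m
Step 3: C = eps0 * eps_r * A / d
C = 8.854e-12 * 1 * 8279e-12 / 9e-6
Step 4: Convert to fF (multiply by 1e15).
C = 8.14 fF


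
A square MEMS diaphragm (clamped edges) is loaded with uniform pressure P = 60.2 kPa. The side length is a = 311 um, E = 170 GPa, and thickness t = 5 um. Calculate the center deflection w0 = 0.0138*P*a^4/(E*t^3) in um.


Step 1: Convert pressure to compatible units (E is in GPa, so P in GPa).
P = 60.2 kPa = 60.2e-6 GPa
Step 2: Compute numerator: 0.0138 * P * a^4.
a^4 = 311^4 = 9354951841
numerator = 0.0138 * 60.2e-6 * 9354951841 = 7.77172e+03
Step 3: Compute denominator: E * t^3 = 170 * 5^3 = 21250
Step 4: w0 = numerator / denominator = 7.77172e+03 / 21250 = 0.3657 um


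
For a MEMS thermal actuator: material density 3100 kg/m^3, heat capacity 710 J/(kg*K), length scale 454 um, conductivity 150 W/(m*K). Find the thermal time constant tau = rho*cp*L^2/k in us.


Step 1: Convert L to m: L = 454e-6 m
Step 2: L^2 = (454e-6)^2 = 2.06116e-07 m^2
Step 3: tau = 3100 * 710 * 2.06116e-07 / 150 = 3.02440877e-03 s
Step 4: Convert to microseconds (multiply by 1e6).
tau = 3024.409 us


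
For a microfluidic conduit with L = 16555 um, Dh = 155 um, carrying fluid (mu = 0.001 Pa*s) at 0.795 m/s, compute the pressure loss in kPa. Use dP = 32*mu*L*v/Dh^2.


Step 1: Convert to SI: L = 16555e-6 m, Dh = 155e-6 m
Step 2: dP = 32 * 0.001 * 16555e-6 * 0.795 / (155e-6)^2
Step 3: dP = 17530.04 Pa
Step 4: Convert to kPa: dP = 17.53 kPa


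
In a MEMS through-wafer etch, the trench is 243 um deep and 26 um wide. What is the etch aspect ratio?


Step 1: AR = depth / width
Step 2: AR = 243 / 26
AR = 9.3


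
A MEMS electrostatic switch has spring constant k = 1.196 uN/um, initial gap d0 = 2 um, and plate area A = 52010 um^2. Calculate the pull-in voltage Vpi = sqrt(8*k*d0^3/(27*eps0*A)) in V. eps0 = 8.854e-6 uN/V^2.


Step 1: Compute numerator: 8 * k * d0^3 = 8 * 1.196 * 2^3 = 76.544
Step 2: Compute denominator: 27 * eps0 * A = 27 * 8.854e-6 * 52010 = 12.433407
Step 3: Vpi = sqrt(76.544 / 12.433407)
Vpi = 2.48 V


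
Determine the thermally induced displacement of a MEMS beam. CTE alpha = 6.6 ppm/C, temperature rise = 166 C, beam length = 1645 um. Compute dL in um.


Step 1: Convert CTE: alpha = 6.6 ppm/C = 6.6e-6 /C
Step 2: dL = 6.6e-6 * 166 * 1645
dL = 1.8023 um


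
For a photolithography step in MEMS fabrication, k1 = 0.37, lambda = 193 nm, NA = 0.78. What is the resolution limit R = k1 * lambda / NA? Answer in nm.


Step 1: Identify values: k1 = 0.37, lambda = 193 nm, NA = 0.78
Step 2: R = k1 * lambda / NA
R = 0.37 * 193 / 0.78
R = 91.6 nm


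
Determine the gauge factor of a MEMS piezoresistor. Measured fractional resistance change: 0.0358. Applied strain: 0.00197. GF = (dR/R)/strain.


Step 1: Identify values.
dR/R = 0.0358, strain = 0.00197
Step 2: GF = (dR/R) / strain = 0.0358 / 0.00197
GF = 18.2


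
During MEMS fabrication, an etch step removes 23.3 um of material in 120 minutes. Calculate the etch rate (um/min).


Step 1: Etch rate = depth / time
Step 2: rate = 23.3 / 120
rate = 0.194 um/min


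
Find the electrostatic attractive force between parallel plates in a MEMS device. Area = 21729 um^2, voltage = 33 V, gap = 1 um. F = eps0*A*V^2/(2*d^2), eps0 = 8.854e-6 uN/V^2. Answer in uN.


Step 1: Identify parameters.
eps0 = 8.854e-6 uN/V^2, A = 21729 um^2, V = 33 V, d = 1 um
Step 2: Compute V^2 = 33^2 = 1089
Step 3: Compute d^2 = 1^2 = 1
Step 4: F = 0.5 * 8.854e-6 * 21729 * 1089 / 1
F = 104.756 uN


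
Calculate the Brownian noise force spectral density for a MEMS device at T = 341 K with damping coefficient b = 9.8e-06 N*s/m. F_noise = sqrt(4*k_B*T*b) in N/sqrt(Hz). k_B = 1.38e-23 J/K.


Step 1: Compute 4 * k_B * T * b
= 4 * 1.38e-23 * 341 * 9.8e-06
= 1.8447e-25 N^2/Hz
Step 2: F_noise = sqrt(1.8447e-25)
F_noise = 4.29e-13 N/sqrt(Hz)


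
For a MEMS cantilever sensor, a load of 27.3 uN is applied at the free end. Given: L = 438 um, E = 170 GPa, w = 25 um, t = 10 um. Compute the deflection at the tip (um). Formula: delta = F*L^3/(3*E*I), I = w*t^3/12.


Step 1: Calculate the second moment of area.
I = w * t^3 / 12 = 25 * 10^3 / 12 = 2083.3333 um^4
Step 2: Convert E to consistent units (1 GPa = 1000 uN/um^2).
E = 170 GPa = 170000 uN/um^2
Step 3: Calculate tip deflection.
delta = F * L^3 / (3 * E * I)
delta = 27.3 * 438^3 / (3 * 170000 * 2083.3333)
delta = 2.159 um


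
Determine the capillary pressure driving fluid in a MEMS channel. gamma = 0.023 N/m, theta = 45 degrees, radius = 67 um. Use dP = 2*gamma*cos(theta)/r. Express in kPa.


Step 1: cos(45 deg) = 0.7071
Step 2: Convert r to m: r = 67e-6 m
Step 3: dP = 2 * 0.023 * 0.7071 / 67e-6 = 485.5 Pa
Step 4: Convert Pa to kPa (divide by 1000).
dP = 0.49 kPa


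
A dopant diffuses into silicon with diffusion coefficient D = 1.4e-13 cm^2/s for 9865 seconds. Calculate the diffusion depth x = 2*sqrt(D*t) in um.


Step 1: Compute D*t = 1.4e-13 * 9865 = 1.3811e-09 cm^2
Step 2: sqrt(D*t) = 3.7163e-05 cm
Step 3: x = 2 * 3.7163e-05 cm = 7.4326e-05 cm
Step 4: Convert to um (1 cm = 1e4 um): x = 0.743 um


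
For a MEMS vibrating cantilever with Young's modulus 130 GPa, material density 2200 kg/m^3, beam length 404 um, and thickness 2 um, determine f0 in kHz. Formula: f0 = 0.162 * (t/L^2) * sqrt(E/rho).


Step 1: Convert units to SI.
t_SI = 2e-6 m, L_SI = 404e-6 m
Step 2: Calculate sqrt(E/rho).
sqrt(130e9 / 2200) = 7687.06 m/s
Step 3: Compute f0.
f0 = 0.162 * 2e-6 / (404e-6)^2 * 7687.06 = 15259.6 Hz = 15.26 kHz


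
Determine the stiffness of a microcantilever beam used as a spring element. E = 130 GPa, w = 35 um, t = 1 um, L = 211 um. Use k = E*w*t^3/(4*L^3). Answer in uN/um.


Step 1: Convert E to consistent units (1 GPa = 1000 uN/um^2).
E = 130 GPa = 130000 uN/um^2
Step 2: Compute t^3 = 1^3 = 1
Step 3: Compute L^3 = 211^3 = 9393931
Step 4: k = 130000 * 35 * 1 / (4 * 9393931)
k = 0.1211 uN/um


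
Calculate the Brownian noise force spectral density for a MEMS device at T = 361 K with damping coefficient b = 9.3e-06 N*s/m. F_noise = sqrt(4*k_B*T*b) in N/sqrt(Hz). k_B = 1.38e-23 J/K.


Step 1: Compute 4 * k_B * T * b
= 4 * 1.38e-23 * 361 * 9.3e-06
= 1.8532e-25 N^2/Hz
Step 2: F_noise = sqrt(1.8532e-25)
F_noise = 4.30e-13 N/sqrt(Hz)


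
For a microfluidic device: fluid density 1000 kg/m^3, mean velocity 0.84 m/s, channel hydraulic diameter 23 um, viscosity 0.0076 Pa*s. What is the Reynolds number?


Step 1: Convert Dh to meters: Dh = 23e-6 m
Step 2: Re = rho * v * Dh / mu
Re = 1000 * 0.84 * 23e-6 / 0.0076
Re = 2.542


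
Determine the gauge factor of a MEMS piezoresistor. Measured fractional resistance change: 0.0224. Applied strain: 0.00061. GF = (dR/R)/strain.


Step 1: Identify values.
dR/R = 0.0224, strain = 0.00061
Step 2: GF = (dR/R) / strain = 0.0224 / 0.00061
GF = 36.7


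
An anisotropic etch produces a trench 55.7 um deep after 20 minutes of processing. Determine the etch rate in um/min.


Step 1: Etch rate = depth / time
Step 2: rate = 55.7 / 20
rate = 2.785 um/min


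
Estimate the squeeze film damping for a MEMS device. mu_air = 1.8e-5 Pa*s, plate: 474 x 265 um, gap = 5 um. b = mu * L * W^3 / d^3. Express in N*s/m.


Step 1: Convert to SI.
L = 474e-6 m, W = 265e-6 m, d = 5e-6 m
Step 2: W^3 = (265e-6)^3 = 1.86e-11 m^3
Step 3: d^3 = (5e-6)^3 = 1.25e-16 m^3
Step 4: b = 1.8e-5 * 474e-6 * 1.86e-11 / 1.25e-16
b = 1.27e-03 N*s/m


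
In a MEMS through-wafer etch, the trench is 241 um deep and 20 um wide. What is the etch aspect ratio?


Step 1: AR = depth / width
Step 2: AR = 241 / 20
AR = 12.1


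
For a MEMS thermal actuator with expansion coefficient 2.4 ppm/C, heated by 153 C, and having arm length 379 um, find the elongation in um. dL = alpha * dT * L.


Step 1: Convert CTE: alpha = 2.4 ppm/C = 2.4e-6 /C
Step 2: dL = 2.4e-6 * 153 * 379
dL = 0.1392 um


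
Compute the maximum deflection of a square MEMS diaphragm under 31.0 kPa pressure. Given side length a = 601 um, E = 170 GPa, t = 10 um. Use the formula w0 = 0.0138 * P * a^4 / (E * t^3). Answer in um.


Step 1: Convert pressure to compatible units (E is in GPa, so P in GPa).
P = 31.0 kPa = 31.0e-6 GPa
Step 2: Compute numerator: 0.0138 * P * a^4.
a^4 = 601^4 = 130466162401
numerator = 0.0138 * 31.0e-6 * 130466162401 = 5.58134e+04
Step 3: Compute denominator: E * t^3 = 170 * 10^3 = 170000
Step 4: w0 = numerator / denominator = 5.58134e+04 / 170000 = 0.3283 um


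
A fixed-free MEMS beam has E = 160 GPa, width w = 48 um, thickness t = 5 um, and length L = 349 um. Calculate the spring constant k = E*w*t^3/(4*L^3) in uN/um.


Step 1: Convert E to consistent units (1 GPa = 1000 uN/um^2).
E = 160 GPa = 160000 uN/um^2
Step 2: Compute t^3 = 5^3 = 125
Step 3: Compute L^3 = 349^3 = 42508549
Step 4: k = 160000 * 48 * 125 / (4 * 42508549)
k = 5.6459 uN/um


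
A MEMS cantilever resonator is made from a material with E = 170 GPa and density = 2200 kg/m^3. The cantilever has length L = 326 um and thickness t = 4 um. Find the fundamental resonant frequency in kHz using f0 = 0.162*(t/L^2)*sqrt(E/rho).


Step 1: Convert units to SI.
t_SI = 4e-6 m, L_SI = 326e-6 m
Step 2: Calculate sqrt(E/rho).
sqrt(170e9 / 2200) = 8790.49 m/s
Step 3: Compute f0.
f0 = 0.162 * 4e-6 / (326e-6)^2 * 8790.49 = 53598.5 Hz = 53.6 kHz


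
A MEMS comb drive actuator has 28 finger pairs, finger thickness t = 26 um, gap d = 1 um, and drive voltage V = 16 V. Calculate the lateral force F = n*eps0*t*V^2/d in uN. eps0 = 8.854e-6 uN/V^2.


Step 1: Parameters: n=28, eps0=8.854e-6 uN/V^2, t=26 um, V=16 V, d=1 um
Step 2: V^2 = 256
Step 3: F = 28 * 8.854e-6 * 26 * 256 / 1
F = 1.65 uN


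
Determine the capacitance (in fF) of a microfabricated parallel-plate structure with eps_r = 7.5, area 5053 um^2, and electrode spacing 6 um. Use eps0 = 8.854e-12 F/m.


Step 1: Convert area to m^2: A = 5053e-12 m^2
Step 2: Convert gap to m: d = 6e-6 m
Step 3: C = eps0 * eps_r * A / d
C = 8.854e-12 * 7.5 * 5053e-12 / 6e-6
Step 4: Convert to fF (multiply by 1e15).
C = 55.92 fF


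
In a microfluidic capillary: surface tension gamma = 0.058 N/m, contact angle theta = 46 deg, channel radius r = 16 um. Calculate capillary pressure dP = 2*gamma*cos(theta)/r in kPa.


Step 1: cos(46 deg) = 0.6947
Step 2: Convert r to m: r = 16e-6 m
Step 3: dP = 2 * 0.058 * 0.6947 / 16e-6 = 5036.6 Pa
Step 4: Convert Pa to kPa (divide by 1000).
dP = 5.04 kPa


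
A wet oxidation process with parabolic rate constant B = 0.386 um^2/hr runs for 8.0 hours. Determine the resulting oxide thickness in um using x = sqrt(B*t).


Step 1: Compute B*t = 0.386 * 8.0 = 3.088
Step 2: x = sqrt(3.088)
x = 1.757 um


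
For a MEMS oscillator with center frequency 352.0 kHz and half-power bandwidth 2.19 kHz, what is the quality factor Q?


Step 1: Q = f0 / bandwidth
Step 2: Q = 352.0 / 2.19
Q = 160.7


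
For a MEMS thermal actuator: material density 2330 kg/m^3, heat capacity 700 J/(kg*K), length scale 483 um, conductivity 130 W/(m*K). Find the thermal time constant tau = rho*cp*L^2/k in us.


Step 1: Convert L to m: L = 483e-6 m
Step 2: L^2 = (483e-6)^2 = 2.33289e-07 m^2
Step 3: tau = 2330 * 700 * 2.33289e-07 / 130 = 2.9268797e-03 s
Step 4: Convert to microseconds (multiply by 1e6).
tau = 2926.88 us


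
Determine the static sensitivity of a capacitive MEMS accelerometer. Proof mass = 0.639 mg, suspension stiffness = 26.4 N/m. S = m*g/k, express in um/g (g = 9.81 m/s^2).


Step 1: Convert mass: m = 0.639 mg = 6.39e-07 kg
Step 2: S = m * g / k = 6.39e-07 * 9.81 / 26.4
Step 3: S = 2.37e-07 m/g
Step 4: Convert to um/g: S = 0.237 um/g


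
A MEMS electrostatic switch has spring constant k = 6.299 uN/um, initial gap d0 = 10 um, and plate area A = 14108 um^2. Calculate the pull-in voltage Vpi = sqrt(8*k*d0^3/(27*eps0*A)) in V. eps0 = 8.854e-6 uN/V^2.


Step 1: Compute numerator: 8 * k * d0^3 = 8 * 6.299 * 10^3 = 50392.0
Step 2: Compute denominator: 27 * eps0 * A = 27 * 8.854e-6 * 14108 = 3.37263
Step 3: Vpi = sqrt(50392.0 / 3.37263)
Vpi = 122.24 V


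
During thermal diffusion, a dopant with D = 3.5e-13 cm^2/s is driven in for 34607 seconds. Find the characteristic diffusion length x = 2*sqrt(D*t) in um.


Step 1: Compute D*t = 3.5e-13 * 34607 = 1.211245e-08 cm^2
Step 2: sqrt(D*t) = 1.10057e-04 cm
Step 3: x = 2 * 1.10057e-04 cm = 2.20114e-04 cm
Step 4: Convert to um (1 cm = 1e4 um): x = 2.201 um


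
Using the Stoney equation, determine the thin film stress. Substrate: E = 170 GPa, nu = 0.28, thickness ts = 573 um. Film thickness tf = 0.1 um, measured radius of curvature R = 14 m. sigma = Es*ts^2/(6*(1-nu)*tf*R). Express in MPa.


Step 1: Compute numerator: Es * ts^2 = 170 * 573^2 = 55815930 (GPa*um^2)
Step 2: Compute denominator (R in um): 6*(1-nu)*tf*R = 6*0.72*0.1*14e6 = 6048000.0 (um^2)
Step 3: sigma (GPa) = 55815930 / 6048000.0 = 9.228824e+00 GPa
Step 4: Convert to MPa (x1000): sigma = 9228.8 MPa


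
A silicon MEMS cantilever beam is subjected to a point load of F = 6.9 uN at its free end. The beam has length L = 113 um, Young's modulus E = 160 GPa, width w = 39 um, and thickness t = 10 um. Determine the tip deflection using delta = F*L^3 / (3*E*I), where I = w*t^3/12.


Step 1: Calculate the second moment of area.
I = w * t^3 / 12 = 39 * 10^3 / 12 = 3250.0 um^4
Step 2: Convert E to consistent units (1 GPa = 1000 uN/um^2).
E = 160 GPa = 160000 uN/um^2
Step 3: Calculate tip deflection.
delta = F * L^3 / (3 * E * I)
delta = 6.9 * 113^3 / (3 * 160000 * 3250.0)
delta = 0.0064 um


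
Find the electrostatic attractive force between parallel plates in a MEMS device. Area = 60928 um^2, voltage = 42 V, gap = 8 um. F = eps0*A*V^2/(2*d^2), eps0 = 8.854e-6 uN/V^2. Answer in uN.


Step 1: Identify parameters.
eps0 = 8.854e-6 uN/V^2, A = 60928 um^2, V = 42 V, d = 8 um
Step 2: Compute V^2 = 42^2 = 1764
Step 3: Compute d^2 = 8^2 = 64
Step 4: F = 0.5 * 8.854e-6 * 60928 * 1764 / 64
F = 7.434 uN


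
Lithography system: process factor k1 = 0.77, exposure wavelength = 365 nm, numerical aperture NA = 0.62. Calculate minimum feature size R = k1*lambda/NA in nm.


Step 1: Identify values: k1 = 0.77, lambda = 365 nm, NA = 0.62
Step 2: R = k1 * lambda / NA
R = 0.77 * 365 / 0.62
R = 453.3 nm


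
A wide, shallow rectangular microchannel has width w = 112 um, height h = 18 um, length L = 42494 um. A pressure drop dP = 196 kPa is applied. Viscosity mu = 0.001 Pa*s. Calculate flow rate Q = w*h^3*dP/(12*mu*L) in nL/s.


Step 1: Convert all dimensions to SI (meters).
w = 112e-6 m, h = 18e-6 m, L = 42494e-6 m, dP = 196e3 Pa
Step 2: Q = w * h^3 * dP / (12 * mu * L)
Q = 112e-6 * (18e-6)^3 * 196e3 / (12 * 0.001 * 42494e-6) = 2.5106302e-10 m^3/s
Step 3: Convert Q from m^3/s to nL/s (1 m^3 = 1e12 nL, so multiply by 1e12).
Q = 251.063 nL/s


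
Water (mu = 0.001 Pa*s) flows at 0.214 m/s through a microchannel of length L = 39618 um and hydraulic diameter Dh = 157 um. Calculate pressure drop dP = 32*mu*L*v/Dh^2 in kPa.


Step 1: Convert to SI: L = 39618e-6 m, Dh = 157e-6 m
Step 2: dP = 32 * 0.001 * 39618e-6 * 0.214 / (157e-6)^2
Step 3: dP = 11006.70 Pa
Step 4: Convert to kPa: dP = 11.01 kPa


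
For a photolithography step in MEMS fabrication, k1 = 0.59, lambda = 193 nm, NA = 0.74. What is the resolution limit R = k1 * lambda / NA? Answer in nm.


Step 1: Identify values: k1 = 0.59, lambda = 193 nm, NA = 0.74
Step 2: R = k1 * lambda / NA
R = 0.59 * 193 / 0.74
R = 153.9 nm


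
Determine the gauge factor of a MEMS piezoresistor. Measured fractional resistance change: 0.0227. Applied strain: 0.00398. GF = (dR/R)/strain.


Step 1: Identify values.
dR/R = 0.0227, strain = 0.00398
Step 2: GF = (dR/R) / strain = 0.0227 / 0.00398
GF = 5.7


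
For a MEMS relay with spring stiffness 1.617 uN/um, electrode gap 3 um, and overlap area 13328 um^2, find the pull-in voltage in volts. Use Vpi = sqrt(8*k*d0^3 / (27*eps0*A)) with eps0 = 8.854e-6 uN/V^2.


Step 1: Compute numerator: 8 * k * d0^3 = 8 * 1.617 * 3^3 = 349.272
Step 2: Compute denominator: 27 * eps0 * A = 27 * 8.854e-6 * 13328 = 3.186165
Step 3: Vpi = sqrt(349.272 / 3.186165)
Vpi = 10.47 V


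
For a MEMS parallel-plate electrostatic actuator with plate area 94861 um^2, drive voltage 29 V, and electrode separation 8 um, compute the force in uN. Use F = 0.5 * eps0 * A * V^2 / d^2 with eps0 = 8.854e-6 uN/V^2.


Step 1: Identify parameters.
eps0 = 8.854e-6 uN/V^2, A = 94861 um^2, V = 29 V, d = 8 um
Step 2: Compute V^2 = 29^2 = 841
Step 3: Compute d^2 = 8^2 = 64
Step 4: F = 0.5 * 8.854e-6 * 94861 * 841 / 64
F = 5.518 uN


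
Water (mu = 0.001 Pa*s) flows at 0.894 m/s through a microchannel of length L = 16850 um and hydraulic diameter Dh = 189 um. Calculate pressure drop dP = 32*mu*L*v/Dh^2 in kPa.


Step 1: Convert to SI: L = 16850e-6 m, Dh = 189e-6 m
Step 2: dP = 32 * 0.001 * 16850e-6 * 0.894 / (189e-6)^2
Step 3: dP = 13494.72 Pa
Step 4: Convert to kPa: dP = 13.49 kPa


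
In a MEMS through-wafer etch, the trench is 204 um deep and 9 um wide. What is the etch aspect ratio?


Step 1: AR = depth / width
Step 2: AR = 204 / 9
AR = 22.7


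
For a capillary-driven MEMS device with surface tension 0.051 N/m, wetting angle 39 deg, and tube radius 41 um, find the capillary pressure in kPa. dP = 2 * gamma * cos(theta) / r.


Step 1: cos(39 deg) = 0.7771
Step 2: Convert r to m: r = 41e-6 m
Step 3: dP = 2 * 0.051 * 0.7771 / 41e-6 = 1933.3 Pa
Step 4: Convert Pa to kPa (divide by 1000).
dP = 1.93 kPa


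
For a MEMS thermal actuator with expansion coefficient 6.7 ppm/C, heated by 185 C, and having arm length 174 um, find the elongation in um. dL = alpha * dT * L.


Step 1: Convert CTE: alpha = 6.7 ppm/C = 6.7e-6 /C
Step 2: dL = 6.7e-6 * 185 * 174
dL = 0.2157 um


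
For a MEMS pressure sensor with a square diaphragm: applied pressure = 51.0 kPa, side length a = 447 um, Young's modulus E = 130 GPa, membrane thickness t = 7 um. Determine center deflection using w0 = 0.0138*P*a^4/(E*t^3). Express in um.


Step 1: Convert pressure to compatible units (E is in GPa, so P in GPa).
P = 51.0 kPa = 51.0e-6 GPa
Step 2: Compute numerator: 0.0138 * P * a^4.
a^4 = 447^4 = 39923636481
numerator = 0.0138 * 51.0e-6 * 39923636481 = 2.80983e+04
Step 3: Compute denominator: E * t^3 = 130 * 7^3 = 44590
Step 4: w0 = numerator / denominator = 2.80983e+04 / 44590 = 0.6301 um


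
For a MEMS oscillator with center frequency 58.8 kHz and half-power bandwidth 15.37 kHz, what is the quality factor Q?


Step 1: Q = f0 / bandwidth
Step 2: Q = 58.8 / 15.37
Q = 3.8


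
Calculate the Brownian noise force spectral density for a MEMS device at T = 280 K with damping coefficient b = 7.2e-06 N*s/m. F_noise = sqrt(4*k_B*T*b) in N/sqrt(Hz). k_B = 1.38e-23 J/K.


Step 1: Compute 4 * k_B * T * b
= 4 * 1.38e-23 * 280 * 7.2e-06
= 1.1128e-25 N^2/Hz
Step 2: F_noise = sqrt(1.1128e-25)
F_noise = 3.34e-13 N/sqrt(Hz)


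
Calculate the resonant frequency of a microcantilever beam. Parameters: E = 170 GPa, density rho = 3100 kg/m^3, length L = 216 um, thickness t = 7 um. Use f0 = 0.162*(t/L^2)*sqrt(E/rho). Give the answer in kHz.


Step 1: Convert units to SI.
t_SI = 7e-6 m, L_SI = 216e-6 m
Step 2: Calculate sqrt(E/rho).
sqrt(170e9 / 3100) = 7405.32 m/s
Step 3: Compute f0.
f0 = 0.162 * 7e-6 / (216e-6)^2 * 7405.32 = 179990.4 Hz = 179.99 kHz


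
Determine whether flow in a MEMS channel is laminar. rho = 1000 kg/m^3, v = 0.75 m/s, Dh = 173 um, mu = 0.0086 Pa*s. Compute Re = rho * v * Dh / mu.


Step 1: Convert Dh to meters: Dh = 173e-6 m
Step 2: Re = rho * v * Dh / mu
Re = 1000 * 0.75 * 173e-6 / 0.0086
Re = 15.087
Since Re = 15.087 is below ~2300, the flow is laminar.


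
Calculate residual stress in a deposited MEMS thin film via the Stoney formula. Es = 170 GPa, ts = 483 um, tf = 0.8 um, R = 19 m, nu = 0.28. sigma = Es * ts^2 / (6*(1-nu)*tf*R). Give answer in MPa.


Step 1: Compute numerator: Es * ts^2 = 170 * 483^2 = 39659130 (GPa*um^2)
Step 2: Compute denominator (R in um): 6*(1-nu)*tf*R = 6*0.72*0.8*19e6 = 65664000.0 (um^2)
Step 3: sigma (GPa) = 39659130 / 65664000.0 = 6.03971e-01 GPa
Step 4: Convert to MPa (x1000): sigma = 604.0 MPa
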